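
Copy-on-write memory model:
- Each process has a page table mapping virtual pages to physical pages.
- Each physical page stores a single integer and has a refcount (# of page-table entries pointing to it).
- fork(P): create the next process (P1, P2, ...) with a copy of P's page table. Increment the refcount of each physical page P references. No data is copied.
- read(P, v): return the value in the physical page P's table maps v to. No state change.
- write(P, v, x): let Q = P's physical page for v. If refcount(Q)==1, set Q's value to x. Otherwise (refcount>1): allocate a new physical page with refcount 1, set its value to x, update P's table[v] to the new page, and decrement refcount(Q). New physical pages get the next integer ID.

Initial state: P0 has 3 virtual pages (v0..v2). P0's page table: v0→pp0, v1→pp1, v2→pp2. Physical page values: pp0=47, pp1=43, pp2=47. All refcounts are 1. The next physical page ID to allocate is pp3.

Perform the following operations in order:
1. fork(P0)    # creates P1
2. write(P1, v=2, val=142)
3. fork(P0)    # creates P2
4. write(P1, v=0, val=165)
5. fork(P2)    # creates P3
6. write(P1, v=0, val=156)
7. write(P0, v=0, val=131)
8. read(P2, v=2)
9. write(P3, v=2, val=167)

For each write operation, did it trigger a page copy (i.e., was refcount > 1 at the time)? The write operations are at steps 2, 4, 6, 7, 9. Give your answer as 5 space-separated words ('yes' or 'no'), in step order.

Op 1: fork(P0) -> P1. 3 ppages; refcounts: pp0:2 pp1:2 pp2:2
Op 2: write(P1, v2, 142). refcount(pp2)=2>1 -> COPY to pp3. 4 ppages; refcounts: pp0:2 pp1:2 pp2:1 pp3:1
Op 3: fork(P0) -> P2. 4 ppages; refcounts: pp0:3 pp1:3 pp2:2 pp3:1
Op 4: write(P1, v0, 165). refcount(pp0)=3>1 -> COPY to pp4. 5 ppages; refcounts: pp0:2 pp1:3 pp2:2 pp3:1 pp4:1
Op 5: fork(P2) -> P3. 5 ppages; refcounts: pp0:3 pp1:4 pp2:3 pp3:1 pp4:1
Op 6: write(P1, v0, 156). refcount(pp4)=1 -> write in place. 5 ppages; refcounts: pp0:3 pp1:4 pp2:3 pp3:1 pp4:1
Op 7: write(P0, v0, 131). refcount(pp0)=3>1 -> COPY to pp5. 6 ppages; refcounts: pp0:2 pp1:4 pp2:3 pp3:1 pp4:1 pp5:1
Op 8: read(P2, v2) -> 47. No state change.
Op 9: write(P3, v2, 167). refcount(pp2)=3>1 -> COPY to pp6. 7 ppages; refcounts: pp0:2 pp1:4 pp2:2 pp3:1 pp4:1 pp5:1 pp6:1

yes yes no yes yes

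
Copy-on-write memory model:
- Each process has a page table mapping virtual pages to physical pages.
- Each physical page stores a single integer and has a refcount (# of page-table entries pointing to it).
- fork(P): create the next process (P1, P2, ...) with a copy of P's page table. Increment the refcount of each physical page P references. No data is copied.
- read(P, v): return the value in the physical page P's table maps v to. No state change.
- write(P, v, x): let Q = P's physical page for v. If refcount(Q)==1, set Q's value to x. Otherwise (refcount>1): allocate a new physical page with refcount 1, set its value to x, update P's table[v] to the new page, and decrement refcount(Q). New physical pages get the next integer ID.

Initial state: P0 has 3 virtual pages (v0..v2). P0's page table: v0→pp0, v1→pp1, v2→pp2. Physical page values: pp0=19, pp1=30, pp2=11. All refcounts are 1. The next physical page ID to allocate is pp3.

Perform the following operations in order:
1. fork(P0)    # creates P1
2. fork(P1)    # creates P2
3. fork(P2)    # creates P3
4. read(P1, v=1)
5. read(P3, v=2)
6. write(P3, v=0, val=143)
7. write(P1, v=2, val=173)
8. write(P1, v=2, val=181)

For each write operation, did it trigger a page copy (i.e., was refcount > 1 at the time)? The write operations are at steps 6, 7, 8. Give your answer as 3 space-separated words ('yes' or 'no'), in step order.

Op 1: fork(P0) -> P1. 3 ppages; refcounts: pp0:2 pp1:2 pp2:2
Op 2: fork(P1) -> P2. 3 ppages; refcounts: pp0:3 pp1:3 pp2:3
Op 3: fork(P2) -> P3. 3 ppages; refcounts: pp0:4 pp1:4 pp2:4
Op 4: read(P1, v1) -> 30. No state change.
Op 5: read(P3, v2) -> 11. No state change.
Op 6: write(P3, v0, 143). refcount(pp0)=4>1 -> COPY to pp3. 4 ppages; refcounts: pp0:3 pp1:4 pp2:4 pp3:1
Op 7: write(P1, v2, 173). refcount(pp2)=4>1 -> COPY to pp4. 5 ppages; refcounts: pp0:3 pp1:4 pp2:3 pp3:1 pp4:1
Op 8: write(P1, v2, 181). refcount(pp4)=1 -> write in place. 5 ppages; refcounts: pp0:3 pp1:4 pp2:3 pp3:1 pp4:1

yes yes no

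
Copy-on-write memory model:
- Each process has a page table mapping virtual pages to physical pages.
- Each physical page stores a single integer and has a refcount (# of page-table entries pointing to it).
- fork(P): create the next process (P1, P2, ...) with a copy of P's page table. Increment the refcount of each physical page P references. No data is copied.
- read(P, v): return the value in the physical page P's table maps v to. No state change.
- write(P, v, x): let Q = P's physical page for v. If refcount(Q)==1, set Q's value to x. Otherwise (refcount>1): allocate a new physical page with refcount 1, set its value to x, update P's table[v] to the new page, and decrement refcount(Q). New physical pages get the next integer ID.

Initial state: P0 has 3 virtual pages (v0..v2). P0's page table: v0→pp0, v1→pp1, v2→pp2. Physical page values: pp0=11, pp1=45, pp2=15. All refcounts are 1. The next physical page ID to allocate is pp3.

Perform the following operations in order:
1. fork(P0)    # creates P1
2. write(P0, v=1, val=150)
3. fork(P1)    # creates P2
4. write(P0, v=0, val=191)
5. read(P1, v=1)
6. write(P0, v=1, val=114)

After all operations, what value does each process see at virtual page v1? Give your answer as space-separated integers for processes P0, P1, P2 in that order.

Answer: 114 45 45

Derivation:
Op 1: fork(P0) -> P1. 3 ppages; refcounts: pp0:2 pp1:2 pp2:2
Op 2: write(P0, v1, 150). refcount(pp1)=2>1 -> COPY to pp3. 4 ppages; refcounts: pp0:2 pp1:1 pp2:2 pp3:1
Op 3: fork(P1) -> P2. 4 ppages; refcounts: pp0:3 pp1:2 pp2:3 pp3:1
Op 4: write(P0, v0, 191). refcount(pp0)=3>1 -> COPY to pp4. 5 ppages; refcounts: pp0:2 pp1:2 pp2:3 pp3:1 pp4:1
Op 5: read(P1, v1) -> 45. No state change.
Op 6: write(P0, v1, 114). refcount(pp3)=1 -> write in place. 5 ppages; refcounts: pp0:2 pp1:2 pp2:3 pp3:1 pp4:1
P0: v1 -> pp3 = 114
P1: v1 -> pp1 = 45
P2: v1 -> pp1 = 45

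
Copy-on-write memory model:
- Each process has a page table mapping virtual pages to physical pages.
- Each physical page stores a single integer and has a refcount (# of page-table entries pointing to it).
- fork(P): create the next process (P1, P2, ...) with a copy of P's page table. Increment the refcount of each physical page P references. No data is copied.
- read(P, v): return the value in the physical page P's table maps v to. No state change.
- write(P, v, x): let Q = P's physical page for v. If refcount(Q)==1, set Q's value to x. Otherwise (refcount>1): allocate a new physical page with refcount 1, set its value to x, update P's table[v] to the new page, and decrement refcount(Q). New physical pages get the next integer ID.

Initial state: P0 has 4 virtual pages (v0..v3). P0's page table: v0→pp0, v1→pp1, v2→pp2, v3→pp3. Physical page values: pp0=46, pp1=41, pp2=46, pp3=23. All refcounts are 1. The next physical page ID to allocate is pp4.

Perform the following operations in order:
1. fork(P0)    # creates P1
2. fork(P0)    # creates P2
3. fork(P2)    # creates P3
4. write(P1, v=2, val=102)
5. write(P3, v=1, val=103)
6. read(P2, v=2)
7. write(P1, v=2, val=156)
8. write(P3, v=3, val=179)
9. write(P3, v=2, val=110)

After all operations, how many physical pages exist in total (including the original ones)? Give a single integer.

Answer: 8

Derivation:
Op 1: fork(P0) -> P1. 4 ppages; refcounts: pp0:2 pp1:2 pp2:2 pp3:2
Op 2: fork(P0) -> P2. 4 ppages; refcounts: pp0:3 pp1:3 pp2:3 pp3:3
Op 3: fork(P2) -> P3. 4 ppages; refcounts: pp0:4 pp1:4 pp2:4 pp3:4
Op 4: write(P1, v2, 102). refcount(pp2)=4>1 -> COPY to pp4. 5 ppages; refcounts: pp0:4 pp1:4 pp2:3 pp3:4 pp4:1
Op 5: write(P3, v1, 103). refcount(pp1)=4>1 -> COPY to pp5. 6 ppages; refcounts: pp0:4 pp1:3 pp2:3 pp3:4 pp4:1 pp5:1
Op 6: read(P2, v2) -> 46. No state change.
Op 7: write(P1, v2, 156). refcount(pp4)=1 -> write in place. 6 ppages; refcounts: pp0:4 pp1:3 pp2:3 pp3:4 pp4:1 pp5:1
Op 8: write(P3, v3, 179). refcount(pp3)=4>1 -> COPY to pp6. 7 ppages; refcounts: pp0:4 pp1:3 pp2:3 pp3:3 pp4:1 pp5:1 pp6:1
Op 9: write(P3, v2, 110). refcount(pp2)=3>1 -> COPY to pp7. 8 ppages; refcounts: pp0:4 pp1:3 pp2:2 pp3:3 pp4:1 pp5:1 pp6:1 pp7:1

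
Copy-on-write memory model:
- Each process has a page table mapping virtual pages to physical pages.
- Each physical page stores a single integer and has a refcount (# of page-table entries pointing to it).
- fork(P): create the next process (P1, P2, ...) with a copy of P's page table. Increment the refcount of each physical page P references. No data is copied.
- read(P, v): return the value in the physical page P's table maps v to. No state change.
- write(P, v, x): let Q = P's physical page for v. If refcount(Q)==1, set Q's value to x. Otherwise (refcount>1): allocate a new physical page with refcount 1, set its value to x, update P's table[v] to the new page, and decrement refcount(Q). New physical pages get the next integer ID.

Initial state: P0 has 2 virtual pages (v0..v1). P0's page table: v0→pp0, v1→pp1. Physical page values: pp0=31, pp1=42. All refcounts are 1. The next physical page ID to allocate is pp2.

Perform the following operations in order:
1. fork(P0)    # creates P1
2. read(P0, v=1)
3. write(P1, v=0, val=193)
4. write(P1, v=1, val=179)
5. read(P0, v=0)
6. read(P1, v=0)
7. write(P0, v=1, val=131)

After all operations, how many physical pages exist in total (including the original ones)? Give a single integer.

Answer: 4

Derivation:
Op 1: fork(P0) -> P1. 2 ppages; refcounts: pp0:2 pp1:2
Op 2: read(P0, v1) -> 42. No state change.
Op 3: write(P1, v0, 193). refcount(pp0)=2>1 -> COPY to pp2. 3 ppages; refcounts: pp0:1 pp1:2 pp2:1
Op 4: write(P1, v1, 179). refcount(pp1)=2>1 -> COPY to pp3. 4 ppages; refcounts: pp0:1 pp1:1 pp2:1 pp3:1
Op 5: read(P0, v0) -> 31. No state change.
Op 6: read(P1, v0) -> 193. No state change.
Op 7: write(P0, v1, 131). refcount(pp1)=1 -> write in place. 4 ppages; refcounts: pp0:1 pp1:1 pp2:1 pp3:1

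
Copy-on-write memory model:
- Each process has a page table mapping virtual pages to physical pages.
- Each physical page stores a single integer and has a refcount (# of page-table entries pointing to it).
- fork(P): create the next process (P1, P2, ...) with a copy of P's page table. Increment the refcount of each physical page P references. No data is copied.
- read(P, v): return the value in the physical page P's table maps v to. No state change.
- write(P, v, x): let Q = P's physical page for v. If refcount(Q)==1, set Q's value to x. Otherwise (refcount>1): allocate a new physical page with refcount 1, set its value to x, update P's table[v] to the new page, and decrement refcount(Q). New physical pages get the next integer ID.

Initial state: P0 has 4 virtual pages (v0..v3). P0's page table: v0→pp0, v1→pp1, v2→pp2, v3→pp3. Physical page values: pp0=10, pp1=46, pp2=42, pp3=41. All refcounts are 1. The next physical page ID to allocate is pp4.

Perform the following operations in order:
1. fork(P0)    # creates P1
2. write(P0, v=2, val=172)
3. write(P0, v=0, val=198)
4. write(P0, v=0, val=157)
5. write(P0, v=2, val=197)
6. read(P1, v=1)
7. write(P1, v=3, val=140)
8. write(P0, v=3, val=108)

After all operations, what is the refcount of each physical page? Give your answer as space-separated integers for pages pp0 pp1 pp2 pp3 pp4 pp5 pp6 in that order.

Answer: 1 2 1 1 1 1 1

Derivation:
Op 1: fork(P0) -> P1. 4 ppages; refcounts: pp0:2 pp1:2 pp2:2 pp3:2
Op 2: write(P0, v2, 172). refcount(pp2)=2>1 -> COPY to pp4. 5 ppages; refcounts: pp0:2 pp1:2 pp2:1 pp3:2 pp4:1
Op 3: write(P0, v0, 198). refcount(pp0)=2>1 -> COPY to pp5. 6 ppages; refcounts: pp0:1 pp1:2 pp2:1 pp3:2 pp4:1 pp5:1
Op 4: write(P0, v0, 157). refcount(pp5)=1 -> write in place. 6 ppages; refcounts: pp0:1 pp1:2 pp2:1 pp3:2 pp4:1 pp5:1
Op 5: write(P0, v2, 197). refcount(pp4)=1 -> write in place. 6 ppages; refcounts: pp0:1 pp1:2 pp2:1 pp3:2 pp4:1 pp5:1
Op 6: read(P1, v1) -> 46. No state change.
Op 7: write(P1, v3, 140). refcount(pp3)=2>1 -> COPY to pp6. 7 ppages; refcounts: pp0:1 pp1:2 pp2:1 pp3:1 pp4:1 pp5:1 pp6:1
Op 8: write(P0, v3, 108). refcount(pp3)=1 -> write in place. 7 ppages; refcounts: pp0:1 pp1:2 pp2:1 pp3:1 pp4:1 pp5:1 pp6:1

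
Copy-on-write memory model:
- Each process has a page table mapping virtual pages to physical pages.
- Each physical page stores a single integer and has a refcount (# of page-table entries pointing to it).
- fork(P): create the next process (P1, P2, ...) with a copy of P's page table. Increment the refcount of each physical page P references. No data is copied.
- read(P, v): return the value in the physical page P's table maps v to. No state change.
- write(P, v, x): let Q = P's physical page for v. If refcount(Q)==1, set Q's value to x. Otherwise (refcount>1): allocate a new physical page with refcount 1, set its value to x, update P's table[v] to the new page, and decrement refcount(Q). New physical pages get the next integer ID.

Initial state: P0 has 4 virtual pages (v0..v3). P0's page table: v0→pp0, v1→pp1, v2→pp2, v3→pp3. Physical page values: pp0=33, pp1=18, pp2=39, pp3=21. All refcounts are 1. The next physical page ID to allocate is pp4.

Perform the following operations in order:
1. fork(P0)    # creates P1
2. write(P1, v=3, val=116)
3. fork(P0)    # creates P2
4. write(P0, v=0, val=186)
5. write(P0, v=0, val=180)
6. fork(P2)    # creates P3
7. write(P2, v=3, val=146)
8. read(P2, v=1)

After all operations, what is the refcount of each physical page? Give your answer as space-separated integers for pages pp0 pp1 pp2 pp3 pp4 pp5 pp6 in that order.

Answer: 3 4 4 2 1 1 1

Derivation:
Op 1: fork(P0) -> P1. 4 ppages; refcounts: pp0:2 pp1:2 pp2:2 pp3:2
Op 2: write(P1, v3, 116). refcount(pp3)=2>1 -> COPY to pp4. 5 ppages; refcounts: pp0:2 pp1:2 pp2:2 pp3:1 pp4:1
Op 3: fork(P0) -> P2. 5 ppages; refcounts: pp0:3 pp1:3 pp2:3 pp3:2 pp4:1
Op 4: write(P0, v0, 186). refcount(pp0)=3>1 -> COPY to pp5. 6 ppages; refcounts: pp0:2 pp1:3 pp2:3 pp3:2 pp4:1 pp5:1
Op 5: write(P0, v0, 180). refcount(pp5)=1 -> write in place. 6 ppages; refcounts: pp0:2 pp1:3 pp2:3 pp3:2 pp4:1 pp5:1
Op 6: fork(P2) -> P3. 6 ppages; refcounts: pp0:3 pp1:4 pp2:4 pp3:3 pp4:1 pp5:1
Op 7: write(P2, v3, 146). refcount(pp3)=3>1 -> COPY to pp6. 7 ppages; refcounts: pp0:3 pp1:4 pp2:4 pp3:2 pp4:1 pp5:1 pp6:1
Op 8: read(P2, v1) -> 18. No state change.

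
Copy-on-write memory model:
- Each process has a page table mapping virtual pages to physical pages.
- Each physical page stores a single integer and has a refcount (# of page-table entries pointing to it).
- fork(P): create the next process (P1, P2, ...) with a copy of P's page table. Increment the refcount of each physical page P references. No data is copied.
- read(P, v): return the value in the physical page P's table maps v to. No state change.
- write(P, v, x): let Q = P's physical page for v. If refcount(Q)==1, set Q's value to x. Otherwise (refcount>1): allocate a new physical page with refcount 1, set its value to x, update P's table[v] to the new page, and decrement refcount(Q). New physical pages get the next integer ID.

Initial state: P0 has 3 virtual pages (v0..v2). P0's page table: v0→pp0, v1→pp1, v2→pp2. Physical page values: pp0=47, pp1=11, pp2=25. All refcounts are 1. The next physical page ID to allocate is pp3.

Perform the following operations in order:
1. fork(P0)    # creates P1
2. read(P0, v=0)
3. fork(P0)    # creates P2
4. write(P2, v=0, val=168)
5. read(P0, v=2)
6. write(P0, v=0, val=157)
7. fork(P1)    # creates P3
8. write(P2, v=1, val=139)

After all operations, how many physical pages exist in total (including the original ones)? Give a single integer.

Answer: 6

Derivation:
Op 1: fork(P0) -> P1. 3 ppages; refcounts: pp0:2 pp1:2 pp2:2
Op 2: read(P0, v0) -> 47. No state change.
Op 3: fork(P0) -> P2. 3 ppages; refcounts: pp0:3 pp1:3 pp2:3
Op 4: write(P2, v0, 168). refcount(pp0)=3>1 -> COPY to pp3. 4 ppages; refcounts: pp0:2 pp1:3 pp2:3 pp3:1
Op 5: read(P0, v2) -> 25. No state change.
Op 6: write(P0, v0, 157). refcount(pp0)=2>1 -> COPY to pp4. 5 ppages; refcounts: pp0:1 pp1:3 pp2:3 pp3:1 pp4:1
Op 7: fork(P1) -> P3. 5 ppages; refcounts: pp0:2 pp1:4 pp2:4 pp3:1 pp4:1
Op 8: write(P2, v1, 139). refcount(pp1)=4>1 -> COPY to pp5. 6 ppages; refcounts: pp0:2 pp1:3 pp2:4 pp3:1 pp4:1 pp5:1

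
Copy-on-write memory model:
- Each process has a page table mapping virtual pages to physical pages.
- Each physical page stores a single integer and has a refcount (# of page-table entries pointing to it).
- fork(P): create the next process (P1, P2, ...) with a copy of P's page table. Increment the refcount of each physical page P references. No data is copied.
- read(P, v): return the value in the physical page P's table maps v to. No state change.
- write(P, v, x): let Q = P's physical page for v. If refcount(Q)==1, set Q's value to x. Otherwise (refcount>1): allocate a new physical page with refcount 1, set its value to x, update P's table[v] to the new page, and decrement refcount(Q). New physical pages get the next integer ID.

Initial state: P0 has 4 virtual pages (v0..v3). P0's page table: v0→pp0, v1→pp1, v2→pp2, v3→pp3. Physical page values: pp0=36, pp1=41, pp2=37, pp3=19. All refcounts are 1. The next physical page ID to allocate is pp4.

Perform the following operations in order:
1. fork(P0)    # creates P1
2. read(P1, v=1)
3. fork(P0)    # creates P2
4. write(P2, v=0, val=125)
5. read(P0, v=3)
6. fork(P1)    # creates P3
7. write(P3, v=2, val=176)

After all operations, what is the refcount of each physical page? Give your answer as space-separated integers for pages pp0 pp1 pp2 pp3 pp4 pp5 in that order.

Op 1: fork(P0) -> P1. 4 ppages; refcounts: pp0:2 pp1:2 pp2:2 pp3:2
Op 2: read(P1, v1) -> 41. No state change.
Op 3: fork(P0) -> P2. 4 ppages; refcounts: pp0:3 pp1:3 pp2:3 pp3:3
Op 4: write(P2, v0, 125). refcount(pp0)=3>1 -> COPY to pp4. 5 ppages; refcounts: pp0:2 pp1:3 pp2:3 pp3:3 pp4:1
Op 5: read(P0, v3) -> 19. No state change.
Op 6: fork(P1) -> P3. 5 ppages; refcounts: pp0:3 pp1:4 pp2:4 pp3:4 pp4:1
Op 7: write(P3, v2, 176). refcount(pp2)=4>1 -> COPY to pp5. 6 ppages; refcounts: pp0:3 pp1:4 pp2:3 pp3:4 pp4:1 pp5:1

Answer: 3 4 3 4 1 1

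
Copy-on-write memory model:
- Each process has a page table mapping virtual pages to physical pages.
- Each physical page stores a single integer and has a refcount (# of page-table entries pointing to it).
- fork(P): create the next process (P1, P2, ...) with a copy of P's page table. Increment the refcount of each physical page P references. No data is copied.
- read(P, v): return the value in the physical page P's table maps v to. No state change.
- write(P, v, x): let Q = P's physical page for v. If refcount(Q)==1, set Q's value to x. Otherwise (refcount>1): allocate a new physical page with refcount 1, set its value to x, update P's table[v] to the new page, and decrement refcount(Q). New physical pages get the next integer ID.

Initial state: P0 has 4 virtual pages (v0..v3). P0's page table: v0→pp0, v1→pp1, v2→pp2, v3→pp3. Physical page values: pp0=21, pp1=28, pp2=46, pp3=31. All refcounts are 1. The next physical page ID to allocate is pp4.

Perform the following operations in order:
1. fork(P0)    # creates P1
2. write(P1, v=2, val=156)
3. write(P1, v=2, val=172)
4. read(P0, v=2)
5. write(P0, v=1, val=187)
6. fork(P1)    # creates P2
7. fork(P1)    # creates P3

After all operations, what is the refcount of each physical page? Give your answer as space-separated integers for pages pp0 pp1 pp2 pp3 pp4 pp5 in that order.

Answer: 4 3 1 4 3 1

Derivation:
Op 1: fork(P0) -> P1. 4 ppages; refcounts: pp0:2 pp1:2 pp2:2 pp3:2
Op 2: write(P1, v2, 156). refcount(pp2)=2>1 -> COPY to pp4. 5 ppages; refcounts: pp0:2 pp1:2 pp2:1 pp3:2 pp4:1
Op 3: write(P1, v2, 172). refcount(pp4)=1 -> write in place. 5 ppages; refcounts: pp0:2 pp1:2 pp2:1 pp3:2 pp4:1
Op 4: read(P0, v2) -> 46. No state change.
Op 5: write(P0, v1, 187). refcount(pp1)=2>1 -> COPY to pp5. 6 ppages; refcounts: pp0:2 pp1:1 pp2:1 pp3:2 pp4:1 pp5:1
Op 6: fork(P1) -> P2. 6 ppages; refcounts: pp0:3 pp1:2 pp2:1 pp3:3 pp4:2 pp5:1
Op 7: fork(P1) -> P3. 6 ppages; refcounts: pp0:4 pp1:3 pp2:1 pp3:4 pp4:3 pp5:1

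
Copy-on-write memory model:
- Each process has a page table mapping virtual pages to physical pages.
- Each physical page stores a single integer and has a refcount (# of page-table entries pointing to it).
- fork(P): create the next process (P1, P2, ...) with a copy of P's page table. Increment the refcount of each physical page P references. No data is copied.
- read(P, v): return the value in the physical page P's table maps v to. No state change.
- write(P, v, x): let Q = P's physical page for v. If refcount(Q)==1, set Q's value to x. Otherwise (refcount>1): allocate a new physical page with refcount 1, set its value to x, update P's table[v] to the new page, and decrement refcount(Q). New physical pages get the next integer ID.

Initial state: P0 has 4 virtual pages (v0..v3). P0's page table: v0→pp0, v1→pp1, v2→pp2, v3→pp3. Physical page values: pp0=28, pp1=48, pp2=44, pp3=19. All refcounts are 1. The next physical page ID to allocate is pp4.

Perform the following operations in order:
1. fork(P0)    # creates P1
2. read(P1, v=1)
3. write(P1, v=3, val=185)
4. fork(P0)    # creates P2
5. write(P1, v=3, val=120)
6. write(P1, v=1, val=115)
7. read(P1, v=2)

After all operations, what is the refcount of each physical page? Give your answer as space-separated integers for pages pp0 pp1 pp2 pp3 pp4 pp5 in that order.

Op 1: fork(P0) -> P1. 4 ppages; refcounts: pp0:2 pp1:2 pp2:2 pp3:2
Op 2: read(P1, v1) -> 48. No state change.
Op 3: write(P1, v3, 185). refcount(pp3)=2>1 -> COPY to pp4. 5 ppages; refcounts: pp0:2 pp1:2 pp2:2 pp3:1 pp4:1
Op 4: fork(P0) -> P2. 5 ppages; refcounts: pp0:3 pp1:3 pp2:3 pp3:2 pp4:1
Op 5: write(P1, v3, 120). refcount(pp4)=1 -> write in place. 5 ppages; refcounts: pp0:3 pp1:3 pp2:3 pp3:2 pp4:1
Op 6: write(P1, v1, 115). refcount(pp1)=3>1 -> COPY to pp5. 6 ppages; refcounts: pp0:3 pp1:2 pp2:3 pp3:2 pp4:1 pp5:1
Op 7: read(P1, v2) -> 44. No state change.

Answer: 3 2 3 2 1 1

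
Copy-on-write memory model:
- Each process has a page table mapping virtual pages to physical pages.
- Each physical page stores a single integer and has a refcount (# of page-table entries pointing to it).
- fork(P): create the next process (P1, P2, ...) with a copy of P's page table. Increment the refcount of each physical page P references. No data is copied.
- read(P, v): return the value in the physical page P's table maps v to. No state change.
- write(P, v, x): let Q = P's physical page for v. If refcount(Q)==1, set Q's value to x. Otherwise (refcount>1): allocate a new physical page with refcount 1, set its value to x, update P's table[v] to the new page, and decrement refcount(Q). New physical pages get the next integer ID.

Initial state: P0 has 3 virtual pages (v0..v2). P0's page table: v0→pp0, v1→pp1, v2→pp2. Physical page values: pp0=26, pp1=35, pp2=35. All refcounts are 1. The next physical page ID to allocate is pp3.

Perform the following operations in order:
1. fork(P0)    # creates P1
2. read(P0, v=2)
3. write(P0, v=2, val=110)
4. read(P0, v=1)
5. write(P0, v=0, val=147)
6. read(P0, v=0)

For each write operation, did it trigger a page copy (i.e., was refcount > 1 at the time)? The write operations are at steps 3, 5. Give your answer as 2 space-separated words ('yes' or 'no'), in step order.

Op 1: fork(P0) -> P1. 3 ppages; refcounts: pp0:2 pp1:2 pp2:2
Op 2: read(P0, v2) -> 35. No state change.
Op 3: write(P0, v2, 110). refcount(pp2)=2>1 -> COPY to pp3. 4 ppages; refcounts: pp0:2 pp1:2 pp2:1 pp3:1
Op 4: read(P0, v1) -> 35. No state change.
Op 5: write(P0, v0, 147). refcount(pp0)=2>1 -> COPY to pp4. 5 ppages; refcounts: pp0:1 pp1:2 pp2:1 pp3:1 pp4:1
Op 6: read(P0, v0) -> 147. No state change.

yes yes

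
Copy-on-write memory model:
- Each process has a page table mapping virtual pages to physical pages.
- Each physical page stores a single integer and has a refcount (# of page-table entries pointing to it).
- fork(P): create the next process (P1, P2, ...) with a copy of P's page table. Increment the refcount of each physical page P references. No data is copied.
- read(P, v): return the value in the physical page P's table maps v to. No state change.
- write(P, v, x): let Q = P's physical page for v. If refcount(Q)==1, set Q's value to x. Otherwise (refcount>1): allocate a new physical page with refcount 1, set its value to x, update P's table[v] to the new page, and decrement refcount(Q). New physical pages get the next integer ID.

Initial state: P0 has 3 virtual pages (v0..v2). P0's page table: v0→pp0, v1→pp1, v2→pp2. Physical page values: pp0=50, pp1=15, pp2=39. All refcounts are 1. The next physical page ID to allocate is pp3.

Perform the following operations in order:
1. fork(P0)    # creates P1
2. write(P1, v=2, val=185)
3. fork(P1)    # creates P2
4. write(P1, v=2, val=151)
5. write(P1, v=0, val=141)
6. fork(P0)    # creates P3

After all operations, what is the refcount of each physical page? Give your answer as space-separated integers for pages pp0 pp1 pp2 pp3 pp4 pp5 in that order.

Op 1: fork(P0) -> P1. 3 ppages; refcounts: pp0:2 pp1:2 pp2:2
Op 2: write(P1, v2, 185). refcount(pp2)=2>1 -> COPY to pp3. 4 ppages; refcounts: pp0:2 pp1:2 pp2:1 pp3:1
Op 3: fork(P1) -> P2. 4 ppages; refcounts: pp0:3 pp1:3 pp2:1 pp3:2
Op 4: write(P1, v2, 151). refcount(pp3)=2>1 -> COPY to pp4. 5 ppages; refcounts: pp0:3 pp1:3 pp2:1 pp3:1 pp4:1
Op 5: write(P1, v0, 141). refcount(pp0)=3>1 -> COPY to pp5. 6 ppages; refcounts: pp0:2 pp1:3 pp2:1 pp3:1 pp4:1 pp5:1
Op 6: fork(P0) -> P3. 6 ppages; refcounts: pp0:3 pp1:4 pp2:2 pp3:1 pp4:1 pp5:1

Answer: 3 4 2 1 1 1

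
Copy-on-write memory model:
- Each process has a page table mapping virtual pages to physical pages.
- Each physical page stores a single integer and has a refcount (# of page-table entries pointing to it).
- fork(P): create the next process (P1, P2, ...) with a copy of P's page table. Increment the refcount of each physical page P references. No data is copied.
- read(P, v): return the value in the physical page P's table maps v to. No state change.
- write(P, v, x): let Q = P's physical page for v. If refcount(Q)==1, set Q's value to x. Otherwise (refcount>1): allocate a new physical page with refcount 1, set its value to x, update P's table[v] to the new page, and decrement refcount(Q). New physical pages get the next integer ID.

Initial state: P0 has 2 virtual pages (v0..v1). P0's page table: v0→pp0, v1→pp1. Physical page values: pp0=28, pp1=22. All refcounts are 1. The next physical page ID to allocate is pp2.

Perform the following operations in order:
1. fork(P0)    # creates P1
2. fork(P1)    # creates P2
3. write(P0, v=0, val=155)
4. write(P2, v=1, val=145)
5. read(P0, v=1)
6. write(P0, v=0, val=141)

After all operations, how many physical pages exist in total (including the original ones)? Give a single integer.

Answer: 4

Derivation:
Op 1: fork(P0) -> P1. 2 ppages; refcounts: pp0:2 pp1:2
Op 2: fork(P1) -> P2. 2 ppages; refcounts: pp0:3 pp1:3
Op 3: write(P0, v0, 155). refcount(pp0)=3>1 -> COPY to pp2. 3 ppages; refcounts: pp0:2 pp1:3 pp2:1
Op 4: write(P2, v1, 145). refcount(pp1)=3>1 -> COPY to pp3. 4 ppages; refcounts: pp0:2 pp1:2 pp2:1 pp3:1
Op 5: read(P0, v1) -> 22. No state change.
Op 6: write(P0, v0, 141). refcount(pp2)=1 -> write in place. 4 ppages; refcounts: pp0:2 pp1:2 pp2:1 pp3:1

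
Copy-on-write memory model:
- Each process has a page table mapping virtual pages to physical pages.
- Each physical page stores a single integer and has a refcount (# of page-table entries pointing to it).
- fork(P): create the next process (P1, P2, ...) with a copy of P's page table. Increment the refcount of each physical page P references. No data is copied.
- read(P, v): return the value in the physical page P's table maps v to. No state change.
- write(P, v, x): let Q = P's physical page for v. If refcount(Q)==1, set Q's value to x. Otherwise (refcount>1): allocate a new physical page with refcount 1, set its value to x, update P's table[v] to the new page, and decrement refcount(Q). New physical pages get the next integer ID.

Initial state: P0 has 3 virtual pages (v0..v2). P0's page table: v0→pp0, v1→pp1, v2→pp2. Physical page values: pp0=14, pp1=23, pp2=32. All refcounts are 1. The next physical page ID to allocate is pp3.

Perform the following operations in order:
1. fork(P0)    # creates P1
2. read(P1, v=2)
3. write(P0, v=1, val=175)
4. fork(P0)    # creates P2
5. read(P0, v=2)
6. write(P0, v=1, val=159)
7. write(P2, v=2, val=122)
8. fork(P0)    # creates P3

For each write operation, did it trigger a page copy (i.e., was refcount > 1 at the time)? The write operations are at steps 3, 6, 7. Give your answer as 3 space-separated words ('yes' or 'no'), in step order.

Op 1: fork(P0) -> P1. 3 ppages; refcounts: pp0:2 pp1:2 pp2:2
Op 2: read(P1, v2) -> 32. No state change.
Op 3: write(P0, v1, 175). refcount(pp1)=2>1 -> COPY to pp3. 4 ppages; refcounts: pp0:2 pp1:1 pp2:2 pp3:1
Op 4: fork(P0) -> P2. 4 ppages; refcounts: pp0:3 pp1:1 pp2:3 pp3:2
Op 5: read(P0, v2) -> 32. No state change.
Op 6: write(P0, v1, 159). refcount(pp3)=2>1 -> COPY to pp4. 5 ppages; refcounts: pp0:3 pp1:1 pp2:3 pp3:1 pp4:1
Op 7: write(P2, v2, 122). refcount(pp2)=3>1 -> COPY to pp5. 6 ppages; refcounts: pp0:3 pp1:1 pp2:2 pp3:1 pp4:1 pp5:1
Op 8: fork(P0) -> P3. 6 ppages; refcounts: pp0:4 pp1:1 pp2:3 pp3:1 pp4:2 pp5:1

yes yes yes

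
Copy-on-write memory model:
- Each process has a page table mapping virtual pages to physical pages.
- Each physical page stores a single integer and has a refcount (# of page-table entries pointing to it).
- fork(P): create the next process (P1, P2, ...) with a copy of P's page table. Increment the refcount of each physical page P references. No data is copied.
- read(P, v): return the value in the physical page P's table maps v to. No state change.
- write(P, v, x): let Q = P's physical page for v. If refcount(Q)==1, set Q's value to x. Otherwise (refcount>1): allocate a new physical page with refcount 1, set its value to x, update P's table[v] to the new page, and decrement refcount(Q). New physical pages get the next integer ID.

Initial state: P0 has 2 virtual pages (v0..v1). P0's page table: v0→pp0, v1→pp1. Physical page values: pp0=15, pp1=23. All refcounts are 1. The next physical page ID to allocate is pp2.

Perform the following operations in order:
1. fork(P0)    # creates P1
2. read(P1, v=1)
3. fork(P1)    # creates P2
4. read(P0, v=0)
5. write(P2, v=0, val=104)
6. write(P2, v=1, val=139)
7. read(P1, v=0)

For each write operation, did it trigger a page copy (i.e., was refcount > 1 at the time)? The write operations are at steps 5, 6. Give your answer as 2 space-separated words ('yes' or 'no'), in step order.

Op 1: fork(P0) -> P1. 2 ppages; refcounts: pp0:2 pp1:2
Op 2: read(P1, v1) -> 23. No state change.
Op 3: fork(P1) -> P2. 2 ppages; refcounts: pp0:3 pp1:3
Op 4: read(P0, v0) -> 15. No state change.
Op 5: write(P2, v0, 104). refcount(pp0)=3>1 -> COPY to pp2. 3 ppages; refcounts: pp0:2 pp1:3 pp2:1
Op 6: write(P2, v1, 139). refcount(pp1)=3>1 -> COPY to pp3. 4 ppages; refcounts: pp0:2 pp1:2 pp2:1 pp3:1
Op 7: read(P1, v0) -> 15. No state change.

yes yes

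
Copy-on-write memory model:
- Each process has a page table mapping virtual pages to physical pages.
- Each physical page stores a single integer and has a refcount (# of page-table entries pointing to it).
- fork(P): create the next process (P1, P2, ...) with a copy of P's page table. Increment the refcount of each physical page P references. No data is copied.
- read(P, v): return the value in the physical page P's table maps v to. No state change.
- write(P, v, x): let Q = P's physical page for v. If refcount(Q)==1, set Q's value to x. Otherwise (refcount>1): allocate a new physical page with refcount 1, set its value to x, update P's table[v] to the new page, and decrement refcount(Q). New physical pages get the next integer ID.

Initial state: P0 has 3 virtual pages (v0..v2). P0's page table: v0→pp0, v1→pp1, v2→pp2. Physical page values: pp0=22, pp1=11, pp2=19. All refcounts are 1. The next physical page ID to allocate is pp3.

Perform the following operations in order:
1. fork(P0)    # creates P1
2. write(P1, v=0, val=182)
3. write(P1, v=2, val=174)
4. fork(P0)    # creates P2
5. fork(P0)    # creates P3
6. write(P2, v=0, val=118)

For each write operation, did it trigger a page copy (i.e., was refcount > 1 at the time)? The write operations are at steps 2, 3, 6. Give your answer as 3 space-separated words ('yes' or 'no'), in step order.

Op 1: fork(P0) -> P1. 3 ppages; refcounts: pp0:2 pp1:2 pp2:2
Op 2: write(P1, v0, 182). refcount(pp0)=2>1 -> COPY to pp3. 4 ppages; refcounts: pp0:1 pp1:2 pp2:2 pp3:1
Op 3: write(P1, v2, 174). refcount(pp2)=2>1 -> COPY to pp4. 5 ppages; refcounts: pp0:1 pp1:2 pp2:1 pp3:1 pp4:1
Op 4: fork(P0) -> P2. 5 ppages; refcounts: pp0:2 pp1:3 pp2:2 pp3:1 pp4:1
Op 5: fork(P0) -> P3. 5 ppages; refcounts: pp0:3 pp1:4 pp2:3 pp3:1 pp4:1
Op 6: write(P2, v0, 118). refcount(pp0)=3>1 -> COPY to pp5. 6 ppages; refcounts: pp0:2 pp1:4 pp2:3 pp3:1 pp4:1 pp5:1

yes yes yes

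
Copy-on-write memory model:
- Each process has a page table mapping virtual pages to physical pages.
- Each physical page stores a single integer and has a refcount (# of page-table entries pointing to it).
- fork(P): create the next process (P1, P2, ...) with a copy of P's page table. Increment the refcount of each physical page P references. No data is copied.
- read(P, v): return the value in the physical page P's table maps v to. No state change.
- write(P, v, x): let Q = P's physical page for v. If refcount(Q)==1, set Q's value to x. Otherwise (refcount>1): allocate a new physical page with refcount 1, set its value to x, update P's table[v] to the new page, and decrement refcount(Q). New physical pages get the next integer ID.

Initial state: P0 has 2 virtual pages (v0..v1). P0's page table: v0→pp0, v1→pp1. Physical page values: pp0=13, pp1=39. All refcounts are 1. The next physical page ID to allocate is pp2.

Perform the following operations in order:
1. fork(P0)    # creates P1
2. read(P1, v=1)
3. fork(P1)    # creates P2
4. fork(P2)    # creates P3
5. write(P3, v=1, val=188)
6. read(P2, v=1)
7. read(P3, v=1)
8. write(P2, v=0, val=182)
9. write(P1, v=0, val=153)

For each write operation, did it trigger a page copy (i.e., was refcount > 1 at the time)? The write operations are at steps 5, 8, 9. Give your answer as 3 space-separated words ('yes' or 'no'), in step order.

Op 1: fork(P0) -> P1. 2 ppages; refcounts: pp0:2 pp1:2
Op 2: read(P1, v1) -> 39. No state change.
Op 3: fork(P1) -> P2. 2 ppages; refcounts: pp0:3 pp1:3
Op 4: fork(P2) -> P3. 2 ppages; refcounts: pp0:4 pp1:4
Op 5: write(P3, v1, 188). refcount(pp1)=4>1 -> COPY to pp2. 3 ppages; refcounts: pp0:4 pp1:3 pp2:1
Op 6: read(P2, v1) -> 39. No state change.
Op 7: read(P3, v1) -> 188. No state change.
Op 8: write(P2, v0, 182). refcount(pp0)=4>1 -> COPY to pp3. 4 ppages; refcounts: pp0:3 pp1:3 pp2:1 pp3:1
Op 9: write(P1, v0, 153). refcount(pp0)=3>1 -> COPY to pp4. 5 ppages; refcounts: pp0:2 pp1:3 pp2:1 pp3:1 pp4:1

yes yes yes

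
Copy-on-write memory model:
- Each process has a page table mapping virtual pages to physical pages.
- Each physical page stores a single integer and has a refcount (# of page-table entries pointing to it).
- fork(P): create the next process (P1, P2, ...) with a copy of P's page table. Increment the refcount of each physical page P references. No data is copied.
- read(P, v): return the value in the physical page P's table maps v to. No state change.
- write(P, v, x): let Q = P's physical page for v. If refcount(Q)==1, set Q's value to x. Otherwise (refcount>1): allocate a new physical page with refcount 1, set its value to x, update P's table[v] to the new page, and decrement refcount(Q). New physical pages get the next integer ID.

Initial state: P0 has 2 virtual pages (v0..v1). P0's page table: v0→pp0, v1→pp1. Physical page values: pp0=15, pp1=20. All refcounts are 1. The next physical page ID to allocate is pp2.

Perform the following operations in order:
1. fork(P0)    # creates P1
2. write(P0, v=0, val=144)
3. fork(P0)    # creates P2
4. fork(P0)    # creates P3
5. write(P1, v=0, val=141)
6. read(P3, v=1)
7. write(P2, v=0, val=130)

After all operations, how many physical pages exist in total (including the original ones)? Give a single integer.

Op 1: fork(P0) -> P1. 2 ppages; refcounts: pp0:2 pp1:2
Op 2: write(P0, v0, 144). refcount(pp0)=2>1 -> COPY to pp2. 3 ppages; refcounts: pp0:1 pp1:2 pp2:1
Op 3: fork(P0) -> P2. 3 ppages; refcounts: pp0:1 pp1:3 pp2:2
Op 4: fork(P0) -> P3. 3 ppages; refcounts: pp0:1 pp1:4 pp2:3
Op 5: write(P1, v0, 141). refcount(pp0)=1 -> write in place. 3 ppages; refcounts: pp0:1 pp1:4 pp2:3
Op 6: read(P3, v1) -> 20. No state change.
Op 7: write(P2, v0, 130). refcount(pp2)=3>1 -> COPY to pp3. 4 ppages; refcounts: pp0:1 pp1:4 pp2:2 pp3:1

Answer: 4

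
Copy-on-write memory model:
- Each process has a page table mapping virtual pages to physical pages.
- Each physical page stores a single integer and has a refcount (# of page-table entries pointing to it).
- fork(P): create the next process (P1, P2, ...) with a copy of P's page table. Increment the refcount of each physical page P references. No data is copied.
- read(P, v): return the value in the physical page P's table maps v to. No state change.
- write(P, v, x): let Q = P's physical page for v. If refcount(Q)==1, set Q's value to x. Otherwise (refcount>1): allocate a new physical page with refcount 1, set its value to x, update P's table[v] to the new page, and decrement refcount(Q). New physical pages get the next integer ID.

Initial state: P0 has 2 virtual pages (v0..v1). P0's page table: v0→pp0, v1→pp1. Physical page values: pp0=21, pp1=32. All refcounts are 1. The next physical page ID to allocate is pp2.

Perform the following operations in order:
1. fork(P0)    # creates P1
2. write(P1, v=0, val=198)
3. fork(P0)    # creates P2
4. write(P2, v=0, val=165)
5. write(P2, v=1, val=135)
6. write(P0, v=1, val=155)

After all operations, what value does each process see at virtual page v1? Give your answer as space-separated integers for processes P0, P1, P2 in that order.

Answer: 155 32 135

Derivation:
Op 1: fork(P0) -> P1. 2 ppages; refcounts: pp0:2 pp1:2
Op 2: write(P1, v0, 198). refcount(pp0)=2>1 -> COPY to pp2. 3 ppages; refcounts: pp0:1 pp1:2 pp2:1
Op 3: fork(P0) -> P2. 3 ppages; refcounts: pp0:2 pp1:3 pp2:1
Op 4: write(P2, v0, 165). refcount(pp0)=2>1 -> COPY to pp3. 4 ppages; refcounts: pp0:1 pp1:3 pp2:1 pp3:1
Op 5: write(P2, v1, 135). refcount(pp1)=3>1 -> COPY to pp4. 5 ppages; refcounts: pp0:1 pp1:2 pp2:1 pp3:1 pp4:1
Op 6: write(P0, v1, 155). refcount(pp1)=2>1 -> COPY to pp5. 6 ppages; refcounts: pp0:1 pp1:1 pp2:1 pp3:1 pp4:1 pp5:1
P0: v1 -> pp5 = 155
P1: v1 -> pp1 = 32
P2: v1 -> pp4 = 135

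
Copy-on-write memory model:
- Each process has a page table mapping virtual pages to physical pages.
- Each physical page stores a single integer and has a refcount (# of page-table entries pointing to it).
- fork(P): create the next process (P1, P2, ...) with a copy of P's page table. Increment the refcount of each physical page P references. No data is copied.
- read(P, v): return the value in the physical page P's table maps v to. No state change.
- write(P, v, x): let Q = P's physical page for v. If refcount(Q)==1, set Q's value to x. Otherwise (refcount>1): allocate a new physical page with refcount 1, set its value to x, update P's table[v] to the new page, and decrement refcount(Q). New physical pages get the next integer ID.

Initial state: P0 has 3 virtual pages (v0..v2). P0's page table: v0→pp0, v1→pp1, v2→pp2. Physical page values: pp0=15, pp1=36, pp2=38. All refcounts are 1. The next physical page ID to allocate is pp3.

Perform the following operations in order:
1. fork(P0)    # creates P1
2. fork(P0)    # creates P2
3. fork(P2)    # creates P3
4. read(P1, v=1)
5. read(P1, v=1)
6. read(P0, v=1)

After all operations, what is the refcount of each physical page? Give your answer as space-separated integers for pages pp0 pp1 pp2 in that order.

Op 1: fork(P0) -> P1. 3 ppages; refcounts: pp0:2 pp1:2 pp2:2
Op 2: fork(P0) -> P2. 3 ppages; refcounts: pp0:3 pp1:3 pp2:3
Op 3: fork(P2) -> P3. 3 ppages; refcounts: pp0:4 pp1:4 pp2:4
Op 4: read(P1, v1) -> 36. No state change.
Op 5: read(P1, v1) -> 36. No state change.
Op 6: read(P0, v1) -> 36. No state change.

Answer: 4 4 4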